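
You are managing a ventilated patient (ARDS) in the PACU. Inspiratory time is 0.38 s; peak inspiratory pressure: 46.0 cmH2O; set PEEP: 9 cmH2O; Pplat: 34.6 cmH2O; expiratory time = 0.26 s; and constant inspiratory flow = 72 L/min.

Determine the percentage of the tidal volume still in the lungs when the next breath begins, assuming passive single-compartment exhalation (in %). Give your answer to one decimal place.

Flow: 72 L/min ÷ 60 = 1.2 L/s.
Vt = flow × Ti = 1.2 L/s × 0.38 s × 1000 mL/L = 456.0 mL.
R = (PIP − Pplat)/V̇ = (46.0 − 34.6) / 1.2 = 11.4/1.2 = 9.5 cmH2O·s/L.
C = Vt/(Pplat − PEEP) = 456.0 / (34.6 − 9) = 456.0/25.6 = 17.813 mL/cmH2O.
τ = R × C = 9.5 × 0.01781 L/cmH2O = 0.1692 s.
Fraction remaining at end-expiration = e^(−Te/τ) = e^(−0.26/0.1692) = 0.2151 → 21.51%.

21.5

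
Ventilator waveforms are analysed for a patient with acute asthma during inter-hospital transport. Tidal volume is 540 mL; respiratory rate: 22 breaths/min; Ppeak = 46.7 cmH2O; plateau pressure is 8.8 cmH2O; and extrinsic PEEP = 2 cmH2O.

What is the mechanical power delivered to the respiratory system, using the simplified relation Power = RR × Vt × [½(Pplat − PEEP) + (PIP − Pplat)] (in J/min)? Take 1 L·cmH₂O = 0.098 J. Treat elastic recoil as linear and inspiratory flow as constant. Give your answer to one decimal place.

Per-breath work = Vt × [½(Pplat−PEEP) + (PIP−Pplat)] = 0.540 × [0.5×6.8 + 37.9] = 0.540 × 41.3 = 22.302 L·cmH2O.
Power = 22 × 22.302 = 490.64 L·cmH2O/min.
× 0.098 J/(L·cmH2O) → 48.083 J/min.

48.1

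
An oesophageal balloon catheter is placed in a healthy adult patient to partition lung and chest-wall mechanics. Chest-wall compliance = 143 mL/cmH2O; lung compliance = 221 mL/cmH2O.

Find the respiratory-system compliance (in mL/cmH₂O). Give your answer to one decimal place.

86.8

Lung and chest wall are elastances in series: 1/Crs = 1/CL + 1/Ccw.
1/Crs = 1/221 + 1/143 = 0.01152.
Crs = 86.806 mL/cmH2O.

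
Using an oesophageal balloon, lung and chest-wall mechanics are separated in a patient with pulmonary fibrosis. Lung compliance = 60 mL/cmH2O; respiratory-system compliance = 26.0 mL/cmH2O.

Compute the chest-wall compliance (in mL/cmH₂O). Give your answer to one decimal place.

1/Ccw = 1/Crs − 1/CL.
1/Ccw = 1/26.0 − 1/60 = 0.02179.
Ccw = 45.893 mL/cmH2O.

45.9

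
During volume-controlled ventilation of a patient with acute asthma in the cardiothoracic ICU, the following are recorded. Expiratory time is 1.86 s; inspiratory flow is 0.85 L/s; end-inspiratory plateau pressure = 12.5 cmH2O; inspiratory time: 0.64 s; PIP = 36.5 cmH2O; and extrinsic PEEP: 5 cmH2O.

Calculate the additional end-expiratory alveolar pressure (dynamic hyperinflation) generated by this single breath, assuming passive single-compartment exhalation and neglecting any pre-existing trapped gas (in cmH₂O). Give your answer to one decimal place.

Vt = flow × Ti = 0.85 L/s × 0.64 s × 1000 mL/L = 544.0 mL.
R = (PIP − Pplat)/V̇ = (36.5 − 12.5) / 0.85 = 24.0/0.85 = 28.235 cmH2O·s/L.
C = Vt/(Pplat − PEEP) = 544.0 / (12.5 − 5) = 544.0/7.5 = 72.533 mL/cmH2O.
τ = R × C = 28.235 × 0.07253 L/cmH2O = 2.048 s.
Fraction remaining = e^(−Te/τ) = e^(−1.86/2.048) = 0.4032; trapped volume = 544.0 × 0.4032 = 219.34 mL.
Additional alveolar pressure from trapping ≈ V_trapped / C = 219.34 / 72.533 = 3.024 cmH2O.

3.0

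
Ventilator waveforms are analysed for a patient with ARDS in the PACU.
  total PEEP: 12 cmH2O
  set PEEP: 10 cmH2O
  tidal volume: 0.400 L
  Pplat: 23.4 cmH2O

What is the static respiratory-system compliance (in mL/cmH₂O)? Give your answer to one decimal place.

35.1

End-expiratory occlusion gives total PEEP = 12 cmH2O (intrinsic PEEP = 12 − 10 = 2). Use total PEEP for the elastic gradient.
Cstat = Vt / (Pplat − PEEPtotal) = 400 / (23.4 − 12) = 400 / 11.4 = 35.088 mL/cmH2O.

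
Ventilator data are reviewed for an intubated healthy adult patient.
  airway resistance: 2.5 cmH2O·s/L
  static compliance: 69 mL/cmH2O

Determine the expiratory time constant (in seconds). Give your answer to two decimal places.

0.17

τ = R × C = 2.5 × 69 mL/cmH2O = 2.5 × 0.069 L/cmH2O = 0.1725 s.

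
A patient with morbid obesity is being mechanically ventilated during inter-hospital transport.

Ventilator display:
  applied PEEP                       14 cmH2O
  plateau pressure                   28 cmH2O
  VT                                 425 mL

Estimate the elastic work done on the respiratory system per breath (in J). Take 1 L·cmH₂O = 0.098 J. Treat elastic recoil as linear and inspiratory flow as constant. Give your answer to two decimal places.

0.29

Elastic work ≈ ½ × (Pplat − PEEP) × Vt = 0.5 × (28 − 14) × 0.425 L = 0.5 × 14.0 × 0.425 = 2.975 L·cmH2O.
× 0.098 J/(L·cmH2O) → 0.2916 J.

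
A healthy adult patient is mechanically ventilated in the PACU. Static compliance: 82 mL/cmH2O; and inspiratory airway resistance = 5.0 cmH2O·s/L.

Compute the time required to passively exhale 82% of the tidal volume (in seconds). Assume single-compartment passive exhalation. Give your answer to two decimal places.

τ = R × C = 5.0 × 82 mL/cmH2O = 5.0 × 0.082 L/cmH2O = 0.41 s.
Exhaled fraction f = 1 − e^(−t/τ) → t = −τ·ln(1 − f) = −0.41·ln(0.18) = 0.7031 s.

0.70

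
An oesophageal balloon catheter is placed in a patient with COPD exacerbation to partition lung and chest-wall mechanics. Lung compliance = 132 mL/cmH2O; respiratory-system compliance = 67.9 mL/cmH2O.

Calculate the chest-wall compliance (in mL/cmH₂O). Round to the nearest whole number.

140

1/Ccw = 1/Crs − 1/CL.
1/Ccw = 1/67.9 − 1/132 = 0.007152.
Ccw = 139.82 mL/cmH2O.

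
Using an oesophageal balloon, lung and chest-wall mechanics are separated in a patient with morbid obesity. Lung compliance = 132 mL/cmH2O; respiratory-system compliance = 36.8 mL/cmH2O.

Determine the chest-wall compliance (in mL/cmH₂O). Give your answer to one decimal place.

51.0

1/Ccw = 1/Crs − 1/CL.
1/Ccw = 1/36.8 − 1/132 = 0.0196.
Ccw = 51.02 mL/cmH2O.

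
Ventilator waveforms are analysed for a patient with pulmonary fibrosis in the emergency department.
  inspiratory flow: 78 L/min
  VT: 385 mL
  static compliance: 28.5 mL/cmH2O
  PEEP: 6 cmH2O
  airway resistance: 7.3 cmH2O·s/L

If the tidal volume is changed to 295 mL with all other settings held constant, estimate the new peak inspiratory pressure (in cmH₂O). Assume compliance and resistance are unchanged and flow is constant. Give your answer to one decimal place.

Flow: 78 L/min ÷ 60 = 1.3 L/s.
PIP = Vt/C + R·V̇ + PEEP (constant-flow equation of motion).
Only the elastic term changes: ΔPIP = ΔVt / C = (295 − 385) / 28.5 = -3.158 cmH2O.
Original PIP = 385/28.5 + 7.3×1.3 + 6 = 28.999 cmH2O; new PIP = 28.999 + (-3.158) = 25.841 cmH2O.

25.8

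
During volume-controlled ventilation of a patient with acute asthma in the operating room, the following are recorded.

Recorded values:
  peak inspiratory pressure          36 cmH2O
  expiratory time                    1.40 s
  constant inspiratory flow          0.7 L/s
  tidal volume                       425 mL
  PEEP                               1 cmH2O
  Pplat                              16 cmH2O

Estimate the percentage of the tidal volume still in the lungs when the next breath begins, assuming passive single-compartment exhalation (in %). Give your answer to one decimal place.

17.7

R = (PIP − Pplat)/V̇ = (36 − 16) / 0.7 = 20.0/0.7 = 28.571 cmH2O·s/L.
C = Vt/(Pplat − PEEP) = 425.0 / (16 − 1) = 425.0/15.0 = 28.333 mL/cmH2O.
τ = R × C = 28.571 × 0.02833 L/cmH2O = 0.8094 s.
Fraction remaining at end-expiration = e^(−Te/τ) = e^(−1.40/0.8094) = 0.1773 → 17.73%.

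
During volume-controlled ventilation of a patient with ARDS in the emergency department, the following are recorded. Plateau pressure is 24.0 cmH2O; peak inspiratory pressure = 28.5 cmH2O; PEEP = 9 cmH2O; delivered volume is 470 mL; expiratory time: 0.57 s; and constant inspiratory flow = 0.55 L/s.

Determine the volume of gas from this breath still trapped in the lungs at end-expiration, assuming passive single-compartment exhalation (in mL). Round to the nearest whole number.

R = (PIP − Pplat)/V̇ = (28.5 − 24.0) / 0.55 = 4.5/0.55 = 8.182 cmH2O·s/L.
C = Vt/(Pplat − PEEP) = 470.0 / (24.0 − 9) = 470.0/15.0 = 31.333 mL/cmH2O.
τ = R × C = 8.182 × 0.03133 L/cmH2O = 0.2563 s.
Fraction remaining = e^(−Te/τ) = e^(−0.57/0.2563) = 0.1082.
Trapped volume = 470.0 × 0.1082 = 50.854 mL.

51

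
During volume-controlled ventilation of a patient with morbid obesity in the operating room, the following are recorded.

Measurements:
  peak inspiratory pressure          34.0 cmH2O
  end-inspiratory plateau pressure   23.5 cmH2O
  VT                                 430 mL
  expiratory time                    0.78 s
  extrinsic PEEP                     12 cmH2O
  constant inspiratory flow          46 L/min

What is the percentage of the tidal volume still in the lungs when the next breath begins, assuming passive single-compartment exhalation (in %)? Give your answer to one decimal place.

Flow: 46 L/min ÷ 60 = 0.7667 L/s.
R = (PIP − Pplat)/V̇ = (34.0 − 23.5) / 0.7667 = 10.5/0.7667 = 13.695 cmH2O·s/L.
C = Vt/(Pplat − PEEP) = 430.0 / (23.5 − 12) = 430.0/11.5 = 37.391 mL/cmH2O.
τ = R × C = 13.695 × 0.03739 L/cmH2O = 0.5121 s.
Fraction remaining at end-expiration = e^(−Te/τ) = e^(−0.78/0.5121) = 0.218 → 21.8%.

21.8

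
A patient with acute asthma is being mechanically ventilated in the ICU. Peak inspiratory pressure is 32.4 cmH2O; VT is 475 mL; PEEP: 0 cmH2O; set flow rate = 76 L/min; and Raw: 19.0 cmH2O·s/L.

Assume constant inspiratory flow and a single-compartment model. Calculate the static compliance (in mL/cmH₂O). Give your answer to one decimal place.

Flow: 76 L/min ÷ 60 = 1.2667 L/s.
Equation of motion (constant flow): PIP = Vt/C + R·V̇ + PEEP.
Vt/C = PIP − R·V̇ − PEEP = 32.4 − 19.0×1.2667 − 0 = 32.4 − 24.067 − 0 = 8.333 cmH2O.
C = Vt / 8.333 = 475 / 8.333 = 57.002 mL/cmH2O.

57.0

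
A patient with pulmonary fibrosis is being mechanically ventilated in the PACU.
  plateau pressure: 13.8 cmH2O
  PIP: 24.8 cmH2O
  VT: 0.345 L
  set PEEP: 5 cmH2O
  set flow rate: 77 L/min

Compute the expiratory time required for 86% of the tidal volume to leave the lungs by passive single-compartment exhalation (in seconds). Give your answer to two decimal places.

Flow: 77 L/min ÷ 60 = 1.2833 L/s.
R = (PIP − Pplat)/V̇ = (24.8 − 13.8) / 1.2833 = 11.0/1.2833 = 8.572 cmH2O·s/L.
C = Vt/(Pplat − PEEP) = 345.0 / (13.8 − 5) = 345.0/8.8 = 39.205 mL/cmH2O.
τ = R × C = 8.572 × 0.03921 L/cmH2O = 0.3361 s.
t = −τ·ln(1 − 0.86) = −0.3361·ln(0.14) = 0.6608 s.

0.66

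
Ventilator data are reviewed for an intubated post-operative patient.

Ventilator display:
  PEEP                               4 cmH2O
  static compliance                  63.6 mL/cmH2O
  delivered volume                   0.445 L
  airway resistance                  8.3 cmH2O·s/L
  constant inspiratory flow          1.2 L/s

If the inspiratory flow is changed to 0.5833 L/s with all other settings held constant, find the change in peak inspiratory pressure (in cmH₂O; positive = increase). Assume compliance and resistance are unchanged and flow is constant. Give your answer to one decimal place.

-5.1

PIP = Vt/C + R·V̇ + PEEP (constant-flow equation of motion).
Only the resistive term changes: ΔPIP = R × ΔV̇ = 8.3 × (0.5833 − 1.2) = 8.3 × -0.6167 = -5.119 cmH2O.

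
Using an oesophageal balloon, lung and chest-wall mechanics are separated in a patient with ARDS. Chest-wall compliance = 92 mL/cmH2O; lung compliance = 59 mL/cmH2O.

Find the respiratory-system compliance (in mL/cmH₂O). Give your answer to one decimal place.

Lung and chest wall are elastances in series: 1/Crs = 1/CL + 1/Ccw.
1/Crs = 1/59 + 1/92 = 0.02782.
Crs = 35.945 mL/cmH2O.

35.9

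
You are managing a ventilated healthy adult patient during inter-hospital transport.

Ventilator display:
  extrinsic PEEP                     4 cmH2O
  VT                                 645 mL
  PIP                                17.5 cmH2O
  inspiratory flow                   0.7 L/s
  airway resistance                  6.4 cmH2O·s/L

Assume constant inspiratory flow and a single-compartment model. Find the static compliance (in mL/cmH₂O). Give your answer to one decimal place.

71.5

Equation of motion (constant flow): PIP = Vt/C + R·V̇ + PEEP.
Vt/C = PIP − R·V̇ − PEEP = 17.5 − 6.4×0.7 − 4 = 17.5 − 4.48 − 4 = 9.02 cmH2O.
C = Vt / 9.02 = 645 / 9.02 = 71.508 mL/cmH2O.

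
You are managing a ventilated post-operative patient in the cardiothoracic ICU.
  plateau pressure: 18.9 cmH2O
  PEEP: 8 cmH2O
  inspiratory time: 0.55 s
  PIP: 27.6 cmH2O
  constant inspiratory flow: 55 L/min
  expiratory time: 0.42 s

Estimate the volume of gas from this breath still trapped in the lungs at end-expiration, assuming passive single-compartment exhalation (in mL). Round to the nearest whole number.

Flow: 55 L/min ÷ 60 = 0.9167 L/s.
Vt = flow × Ti = 0.9167 L/s × 0.55 s × 1000 mL/L = 504.19 mL.
R = (PIP − Pplat)/V̇ = (27.6 − 18.9) / 0.9167 = 8.7/0.9167 = 9.491 cmH2O·s/L.
C = Vt/(Pplat − PEEP) = 504.19 / (18.9 − 8) = 504.19/10.9 = 46.256 mL/cmH2O.
τ = R × C = 9.491 × 0.04626 L/cmH2O = 0.4391 s.
Fraction remaining = e^(−Te/τ) = e^(−0.42/0.4391) = 0.3842.
Trapped volume = 504.19 × 0.3842 = 193.71 mL.

194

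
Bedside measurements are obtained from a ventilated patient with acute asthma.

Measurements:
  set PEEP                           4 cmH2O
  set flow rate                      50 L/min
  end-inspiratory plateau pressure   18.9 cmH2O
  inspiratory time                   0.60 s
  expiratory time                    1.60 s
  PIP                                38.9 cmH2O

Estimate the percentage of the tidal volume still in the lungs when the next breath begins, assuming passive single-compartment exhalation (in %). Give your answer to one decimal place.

13.7

Flow: 50 L/min ÷ 60 = 0.8333 L/s.
Vt = flow × Ti = 0.8333 L/s × 0.60 s × 1000 mL/L = 499.98 mL.
R = (PIP − Pplat)/V̇ = (38.9 − 18.9) / 0.8333 = 20.0/0.8333 = 24.001 cmH2O·s/L.
C = Vt/(Pplat − PEEP) = 499.98 / (18.9 − 4) = 499.98/14.9 = 33.556 mL/cmH2O.
τ = R × C = 24.001 × 0.03356 L/cmH2O = 0.8055 s.
Fraction remaining at end-expiration = e^(−Te/τ) = e^(−1.60/0.8055) = 0.1372 → 13.72%.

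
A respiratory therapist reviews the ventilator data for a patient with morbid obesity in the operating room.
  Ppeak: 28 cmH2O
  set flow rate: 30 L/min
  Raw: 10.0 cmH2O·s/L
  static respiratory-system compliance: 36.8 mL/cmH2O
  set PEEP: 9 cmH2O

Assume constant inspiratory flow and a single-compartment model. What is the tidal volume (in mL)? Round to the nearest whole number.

Flow: 30 L/min ÷ 60 = 0.5 L/s.
Equation of motion (constant flow): PIP = Vt/C + R·V̇ + PEEP.
Vt/C = PIP − R·V̇ − PEEP = 28 − 5.0 − 9 = 14.0 cmH2O.
Vt = C × 14.0 = 36.8 × 14.0 = 515.2 mL.

515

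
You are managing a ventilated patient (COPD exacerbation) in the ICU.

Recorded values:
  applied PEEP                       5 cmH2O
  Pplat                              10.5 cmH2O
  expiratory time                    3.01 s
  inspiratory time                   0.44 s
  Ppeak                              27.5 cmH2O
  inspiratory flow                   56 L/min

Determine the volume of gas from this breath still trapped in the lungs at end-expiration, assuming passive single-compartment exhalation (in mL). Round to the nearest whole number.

Flow: 56 L/min ÷ 60 = 0.9333 L/s.
Vt = flow × Ti = 0.9333 L/s × 0.44 s × 1000 mL/L = 410.65 mL.
R = (PIP − Pplat)/V̇ = (27.5 − 10.5) / 0.9333 = 17.0/0.9333 = 18.215 cmH2O·s/L.
C = Vt/(Pplat − PEEP) = 410.65 / (10.5 − 5) = 410.65/5.5 = 74.664 mL/cmH2O.
τ = R × C = 18.215 × 0.07466 L/cmH2O = 1.36 s.
Fraction remaining = e^(−Te/τ) = e^(−3.01/1.36) = 0.1093.
Trapped volume = 410.65 × 0.1093 = 44.884 mL.

45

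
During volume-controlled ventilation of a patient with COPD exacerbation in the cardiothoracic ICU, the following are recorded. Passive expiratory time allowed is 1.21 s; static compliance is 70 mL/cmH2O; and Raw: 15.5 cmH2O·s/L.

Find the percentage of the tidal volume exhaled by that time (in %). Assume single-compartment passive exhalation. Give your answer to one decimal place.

τ = R × C = 15.5 × 70 mL/cmH2O = 15.5 × 0.070 L/cmH2O = 1.085 s.
Passive exhalation: V(t)/V₀ = e^(−t/τ) = e^(−1.21/1.085) = 0.3278.
Fraction exhaled = 1 − 0.3278 = 0.6722 → 67.22%.

67.2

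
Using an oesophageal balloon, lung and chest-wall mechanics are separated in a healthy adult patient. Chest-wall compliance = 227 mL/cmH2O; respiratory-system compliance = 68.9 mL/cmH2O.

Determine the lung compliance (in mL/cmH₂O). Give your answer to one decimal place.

98.9

1/CL = 1/Crs − 1/Ccw.
1/CL = 1/68.9 − 1/227 = 0.01011.
CL = 98.912 mL/cmH2O.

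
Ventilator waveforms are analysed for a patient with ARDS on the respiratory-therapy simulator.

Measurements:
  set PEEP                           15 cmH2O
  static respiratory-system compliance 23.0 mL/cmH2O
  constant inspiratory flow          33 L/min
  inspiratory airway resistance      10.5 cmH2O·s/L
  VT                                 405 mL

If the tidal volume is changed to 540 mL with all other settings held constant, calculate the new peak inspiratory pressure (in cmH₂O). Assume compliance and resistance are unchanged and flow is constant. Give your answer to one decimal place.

44.3

Flow: 33 L/min ÷ 60 = 0.55 L/s.
PIP = Vt/C + R·V̇ + PEEP (constant-flow equation of motion).
Only the elastic term changes: ΔPIP = ΔVt / C = (540 − 405) / 23.0 = 5.87 cmH2O.
Original PIP = 405/23.0 + 10.5×0.55 + 15 = 38.384 cmH2O; new PIP = 38.384 + (5.87) = 44.254 cmH2O.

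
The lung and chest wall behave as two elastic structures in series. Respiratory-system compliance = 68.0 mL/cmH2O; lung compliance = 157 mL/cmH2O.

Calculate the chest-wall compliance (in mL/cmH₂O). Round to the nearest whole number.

120

1/Ccw = 1/Crs − 1/CL.
1/Ccw = 1/68.0 − 1/157 = 0.008336.
Ccw = 119.96 mL/cmH2O.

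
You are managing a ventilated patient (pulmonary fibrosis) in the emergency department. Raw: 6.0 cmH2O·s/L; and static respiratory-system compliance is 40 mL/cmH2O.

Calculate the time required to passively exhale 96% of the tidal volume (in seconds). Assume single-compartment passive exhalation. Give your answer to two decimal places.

τ = R × C = 6.0 × 40 mL/cmH2O = 6.0 × 0.040 L/cmH2O = 0.24 s.
Exhaled fraction f = 1 − e^(−t/τ) → t = −τ·ln(1 − f) = −0.24·ln(0.04) = 0.7725 s.

0.77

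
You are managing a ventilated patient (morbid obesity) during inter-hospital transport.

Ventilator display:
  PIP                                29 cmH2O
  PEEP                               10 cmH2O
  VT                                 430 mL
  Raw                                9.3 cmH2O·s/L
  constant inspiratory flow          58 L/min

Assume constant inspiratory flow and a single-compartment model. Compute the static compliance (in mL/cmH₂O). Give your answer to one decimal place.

Flow: 58 L/min ÷ 60 = 0.9667 L/s.
Equation of motion (constant flow): PIP = Vt/C + R·V̇ + PEEP.
Vt/C = PIP − R·V̇ − PEEP = 29 − 9.3×0.9667 − 10 = 29 − 8.99 − 10 = 10.01 cmH2O.
C = Vt / 10.01 = 430 / 10.01 = 42.957 mL/cmH2O.

43.0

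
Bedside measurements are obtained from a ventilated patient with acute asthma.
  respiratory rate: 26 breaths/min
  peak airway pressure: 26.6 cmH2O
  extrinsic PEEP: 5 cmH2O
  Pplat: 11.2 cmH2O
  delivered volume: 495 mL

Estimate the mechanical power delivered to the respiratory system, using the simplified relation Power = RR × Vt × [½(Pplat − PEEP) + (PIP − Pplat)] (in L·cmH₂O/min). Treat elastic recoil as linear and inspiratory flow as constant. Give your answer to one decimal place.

238.1

Per-breath work = Vt × [½(Pplat−PEEP) + (PIP−Pplat)] = 0.495 × [0.5×6.2 + 15.4] = 0.495 × 18.5 = 9.158 L·cmH2O.
Power = 26 × 9.158 = 238.11 L·cmH2O/min.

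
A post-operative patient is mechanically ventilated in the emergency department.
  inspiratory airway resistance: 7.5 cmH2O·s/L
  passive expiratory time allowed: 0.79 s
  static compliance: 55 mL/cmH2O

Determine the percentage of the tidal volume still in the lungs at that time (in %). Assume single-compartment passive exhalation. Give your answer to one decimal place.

14.7

τ = R × C = 7.5 × 55 mL/cmH2O = 7.5 × 0.055 L/cmH2O = 0.4125 s.
Passive exhalation: V(t)/V₀ = e^(−t/τ) = e^(−0.79/0.4125) = 0.1473.
Fraction remaining = 0.1473 → 14.73%.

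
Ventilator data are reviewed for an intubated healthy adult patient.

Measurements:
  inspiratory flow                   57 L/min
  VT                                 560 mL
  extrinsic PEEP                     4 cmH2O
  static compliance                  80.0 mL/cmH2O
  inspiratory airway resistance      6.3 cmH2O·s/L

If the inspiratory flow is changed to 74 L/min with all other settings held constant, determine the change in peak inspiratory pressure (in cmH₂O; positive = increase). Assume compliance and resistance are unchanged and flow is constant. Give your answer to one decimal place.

1.8

Flow: 57 L/min ÷ 60 = 0.95 L/s.
New flow: 74 L/min ÷ 60 = 1.2333 L/s.
PIP = Vt/C + R·V̇ + PEEP (constant-flow equation of motion).
Only the resistive term changes: ΔPIP = R × ΔV̇ = 6.3 × (1.2333 − 0.95) = 6.3 × 0.2833 = 1.785 cmH2O.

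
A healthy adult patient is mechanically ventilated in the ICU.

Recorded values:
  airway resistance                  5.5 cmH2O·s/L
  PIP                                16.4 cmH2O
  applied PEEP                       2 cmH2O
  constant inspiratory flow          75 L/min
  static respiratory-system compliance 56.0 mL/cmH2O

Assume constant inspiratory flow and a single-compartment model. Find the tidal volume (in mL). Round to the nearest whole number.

Flow: 75 L/min ÷ 60 = 1.25 L/s.
Equation of motion (constant flow): PIP = Vt/C + R·V̇ + PEEP.
Vt/C = PIP − R·V̇ − PEEP = 16.4 − 6.875 − 2 = 7.525 cmH2O.
Vt = C × 7.525 = 56.0 × 7.525 = 421.4 mL.

421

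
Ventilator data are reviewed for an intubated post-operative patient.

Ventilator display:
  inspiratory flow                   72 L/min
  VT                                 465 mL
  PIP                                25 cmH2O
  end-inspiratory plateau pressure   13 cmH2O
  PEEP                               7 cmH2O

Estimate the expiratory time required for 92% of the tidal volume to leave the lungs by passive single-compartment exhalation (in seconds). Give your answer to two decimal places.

1.96

Flow: 72 L/min ÷ 60 = 1.2 L/s.
R = (PIP − Pplat)/V̇ = (25 − 13) / 1.2 = 12.0/1.2 = 10.0 cmH2O·s/L.
C = Vt/(Pplat − PEEP) = 465.0 / (13 − 7) = 465.0/6.0 = 77.5 mL/cmH2O.
τ = R × C = 10.0 × 0.0775 L/cmH2O = 0.775 s.
t = −τ·ln(1 − 0.92) = −0.775·ln(0.08) = 1.957 s.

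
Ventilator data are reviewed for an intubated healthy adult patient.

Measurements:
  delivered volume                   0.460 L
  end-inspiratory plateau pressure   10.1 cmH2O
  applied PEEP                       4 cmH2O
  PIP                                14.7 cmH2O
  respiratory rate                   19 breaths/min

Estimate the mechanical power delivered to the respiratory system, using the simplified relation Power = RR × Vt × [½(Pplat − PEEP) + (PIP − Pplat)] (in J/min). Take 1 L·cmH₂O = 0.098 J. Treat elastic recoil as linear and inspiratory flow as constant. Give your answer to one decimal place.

6.6

Per-breath work = Vt × [½(Pplat−PEEP) + (PIP−Pplat)] = 0.460 × [0.5×6.1 + 4.6] = 0.460 × 7.65 = 3.519 L·cmH2O.
Power = 19 × 3.519 = 66.861 L·cmH2O/min.
× 0.098 J/(L·cmH2O) → 6.552 J/min.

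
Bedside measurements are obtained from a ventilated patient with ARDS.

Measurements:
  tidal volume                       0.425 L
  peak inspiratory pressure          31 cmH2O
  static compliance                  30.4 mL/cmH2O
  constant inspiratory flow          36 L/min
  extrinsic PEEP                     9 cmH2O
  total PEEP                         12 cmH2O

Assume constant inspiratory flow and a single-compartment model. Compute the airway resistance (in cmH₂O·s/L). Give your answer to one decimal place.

Flow: 36 L/min ÷ 60 = 0.6 L/s.
Total PEEP = 12 cmH2O (set 9 + intrinsic 3); this is the baseline alveolar pressure.
Equation of motion (constant flow): PIP = Vt/C + R·V̇ + PEEP.
R·V̇ = PIP − Vt/C − PEEP = 31 − 425/30.4 − 12 = 31 − 13.98 − 12 = 5.02 cmH2O.
R = 5.02 / 0.6 = 8.367 cmH2O·s/L.

8.4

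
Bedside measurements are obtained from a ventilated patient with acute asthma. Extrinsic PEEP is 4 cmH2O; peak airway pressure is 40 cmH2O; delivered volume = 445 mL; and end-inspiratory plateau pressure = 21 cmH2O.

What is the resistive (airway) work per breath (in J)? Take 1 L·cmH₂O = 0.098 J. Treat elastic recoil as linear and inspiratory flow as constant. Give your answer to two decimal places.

0.83

With constant inspiratory flow the resistive pressure is constant at PIP − Pplat = 40 − 21 = 19.0 cmH2O, so resistive work = 19.0 × 0.445 = 8.455 L·cmH2O.
× 0.098 J/(L·cmH2O) → 0.8286 J.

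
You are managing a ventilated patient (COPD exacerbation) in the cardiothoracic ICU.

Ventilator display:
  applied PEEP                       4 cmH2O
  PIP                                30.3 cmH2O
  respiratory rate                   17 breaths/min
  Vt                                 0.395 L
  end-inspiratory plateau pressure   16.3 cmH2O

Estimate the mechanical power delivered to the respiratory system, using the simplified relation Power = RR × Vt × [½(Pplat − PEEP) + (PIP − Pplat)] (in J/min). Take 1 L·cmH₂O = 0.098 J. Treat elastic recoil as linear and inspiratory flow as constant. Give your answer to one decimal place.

13.3

Per-breath work = Vt × [½(Pplat−PEEP) + (PIP−Pplat)] = 0.395 × [0.5×12.3 + 14.0] = 0.395 × 20.15 = 7.959 L·cmH2O.
Power = 17 × 7.959 = 135.3 L·cmH2O/min.
× 0.098 J/(L·cmH2O) → 13.259 J/min.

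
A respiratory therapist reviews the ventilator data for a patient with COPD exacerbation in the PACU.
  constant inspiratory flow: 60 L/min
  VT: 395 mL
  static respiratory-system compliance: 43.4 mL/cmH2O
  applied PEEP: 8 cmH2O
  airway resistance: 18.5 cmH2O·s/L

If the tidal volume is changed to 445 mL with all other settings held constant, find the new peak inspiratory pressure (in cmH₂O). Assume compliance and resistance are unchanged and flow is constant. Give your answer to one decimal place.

36.8

Flow: 60 L/min ÷ 60 = 1 L/s.
PIP = Vt/C + R·V̇ + PEEP (constant-flow equation of motion).
Only the elastic term changes: ΔPIP = ΔVt / C = (445 − 395) / 43.4 = 1.152 cmH2O.
Original PIP = 395/43.4 + 18.5×1 + 8 = 35.601 cmH2O; new PIP = 35.601 + (1.152) = 36.753 cmH2O.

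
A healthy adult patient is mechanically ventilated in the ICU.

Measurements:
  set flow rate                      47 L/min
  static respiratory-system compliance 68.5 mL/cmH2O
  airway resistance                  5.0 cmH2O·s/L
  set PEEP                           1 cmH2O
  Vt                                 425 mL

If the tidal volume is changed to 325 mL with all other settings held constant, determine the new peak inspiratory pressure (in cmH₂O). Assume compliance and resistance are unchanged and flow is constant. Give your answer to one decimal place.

9.7

Flow: 47 L/min ÷ 60 = 0.7833 L/s.
PIP = Vt/C + R·V̇ + PEEP (constant-flow equation of motion).
Only the elastic term changes: ΔPIP = ΔVt / C = (325 − 425) / 68.5 = -1.46 cmH2O.
Original PIP = 425/68.5 + 5.0×0.7833 + 1 = 11.121 cmH2O; new PIP = 11.121 + (-1.46) = 9.661 cmH2O.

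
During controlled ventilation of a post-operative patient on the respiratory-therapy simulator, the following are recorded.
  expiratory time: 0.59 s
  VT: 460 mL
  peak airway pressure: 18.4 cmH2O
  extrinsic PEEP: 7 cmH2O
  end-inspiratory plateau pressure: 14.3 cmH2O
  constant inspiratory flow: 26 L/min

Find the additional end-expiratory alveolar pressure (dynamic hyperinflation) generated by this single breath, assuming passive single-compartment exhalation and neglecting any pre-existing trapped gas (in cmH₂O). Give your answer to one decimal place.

2.7

Flow: 26 L/min ÷ 60 = 0.4333 L/s.
R = (PIP − Pplat)/V̇ = (18.4 − 14.3) / 0.4333 = 4.1/0.4333 = 9.462 cmH2O·s/L.
C = Vt/(Pplat − PEEP) = 460.0 / (14.3 − 7) = 460.0/7.3 = 63.014 mL/cmH2O.
τ = R × C = 9.462 × 0.06301 L/cmH2O = 0.5962 s.
Fraction remaining = e^(−Te/τ) = e^(−0.59/0.5962) = 0.3717; trapped volume = 460.0 × 0.3717 = 170.98 mL.
Additional alveolar pressure from trapping ≈ V_trapped / C = 170.98 / 63.014 = 2.713 cmH2O.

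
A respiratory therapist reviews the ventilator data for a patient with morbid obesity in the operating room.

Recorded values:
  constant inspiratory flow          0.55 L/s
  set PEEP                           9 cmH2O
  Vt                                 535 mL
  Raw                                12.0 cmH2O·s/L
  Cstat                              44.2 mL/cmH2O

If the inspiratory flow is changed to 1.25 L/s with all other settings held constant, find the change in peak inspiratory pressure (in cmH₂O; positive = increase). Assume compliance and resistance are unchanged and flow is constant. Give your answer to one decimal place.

PIP = Vt/C + R·V̇ + PEEP (constant-flow equation of motion).
Only the resistive term changes: ΔPIP = R × ΔV̇ = 12.0 × (1.25 − 0.55) = 12.0 × 0.7 = 8.4 cmH2O.

8.4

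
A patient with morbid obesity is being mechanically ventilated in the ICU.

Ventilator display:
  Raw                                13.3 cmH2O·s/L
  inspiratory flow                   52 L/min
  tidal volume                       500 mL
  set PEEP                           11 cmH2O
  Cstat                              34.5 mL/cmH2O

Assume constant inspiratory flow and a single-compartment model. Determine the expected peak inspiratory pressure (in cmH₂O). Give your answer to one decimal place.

37.0

Flow: 52 L/min ÷ 60 = 0.8667 L/s.
Equation of motion (constant flow): PIP = Vt/C + R·V̇ + PEEP.
PIP = 500/34.5 + 13.3×0.8667 + 11 = 14.493 + 11.527 + 11 = 37.02 cmH2O.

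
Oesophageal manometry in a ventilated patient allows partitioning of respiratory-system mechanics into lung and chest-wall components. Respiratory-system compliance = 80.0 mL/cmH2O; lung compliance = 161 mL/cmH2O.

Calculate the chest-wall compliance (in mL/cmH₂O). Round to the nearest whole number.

159

1/Ccw = 1/Crs − 1/CL.
1/Ccw = 1/80.0 − 1/161 = 0.006289.
Ccw = 159.01 mL/cmH2O.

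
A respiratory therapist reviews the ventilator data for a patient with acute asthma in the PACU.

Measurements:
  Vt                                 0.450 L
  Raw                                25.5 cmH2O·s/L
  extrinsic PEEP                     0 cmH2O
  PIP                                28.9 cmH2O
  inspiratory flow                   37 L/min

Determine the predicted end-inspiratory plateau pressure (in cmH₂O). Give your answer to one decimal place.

13.2

Flow: 37 L/min ÷ 60 = 0.6167 L/s.
Pplat = PIP − Raw × flow = 28.9 − 25.5 × 0.6167 = 28.9 − 15.726 = 13.174 cmH2O.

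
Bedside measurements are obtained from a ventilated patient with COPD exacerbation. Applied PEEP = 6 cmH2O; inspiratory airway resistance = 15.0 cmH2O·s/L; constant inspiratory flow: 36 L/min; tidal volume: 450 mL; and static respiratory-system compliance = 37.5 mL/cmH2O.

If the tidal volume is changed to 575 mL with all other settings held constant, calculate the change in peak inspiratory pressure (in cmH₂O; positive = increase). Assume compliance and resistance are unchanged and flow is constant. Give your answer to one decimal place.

PIP = Vt/C + R·V̇ + PEEP (constant-flow equation of motion).
Only the elastic term changes: ΔPIP = ΔVt / C = (575 − 450) / 37.5 = 3.333 cmH2O.

3.3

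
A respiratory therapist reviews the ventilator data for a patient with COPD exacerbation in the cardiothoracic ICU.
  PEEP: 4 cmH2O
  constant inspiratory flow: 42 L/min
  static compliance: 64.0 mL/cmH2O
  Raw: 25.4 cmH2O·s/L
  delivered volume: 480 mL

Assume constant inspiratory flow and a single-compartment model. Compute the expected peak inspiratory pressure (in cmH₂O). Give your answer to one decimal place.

29.3

Flow: 42 L/min ÷ 60 = 0.7 L/s.
Equation of motion (constant flow): PIP = Vt/C + R·V̇ + PEEP.
PIP = 480/64.0 + 25.4×0.7 + 4 = 7.5 + 17.78 + 4 = 29.28 cmH2O.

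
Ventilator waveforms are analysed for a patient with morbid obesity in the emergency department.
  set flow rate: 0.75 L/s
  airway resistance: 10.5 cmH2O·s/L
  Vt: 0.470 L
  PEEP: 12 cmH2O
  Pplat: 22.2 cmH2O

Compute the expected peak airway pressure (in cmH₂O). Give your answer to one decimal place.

PIP = Pplat + Raw × flow = 22.2 + 10.5 × 0.75 = 22.2 + 7.875 = 30.075 cmH2O.

30.1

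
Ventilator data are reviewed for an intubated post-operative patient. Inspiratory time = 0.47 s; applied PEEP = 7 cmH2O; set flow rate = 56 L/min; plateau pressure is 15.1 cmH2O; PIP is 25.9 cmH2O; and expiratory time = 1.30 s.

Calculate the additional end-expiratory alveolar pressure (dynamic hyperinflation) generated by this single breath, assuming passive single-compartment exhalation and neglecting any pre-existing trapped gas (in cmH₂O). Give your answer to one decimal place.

1.0

Flow: 56 L/min ÷ 60 = 0.9333 L/s.
Vt = flow × Ti = 0.9333 L/s × 0.47 s × 1000 mL/L = 438.65 mL.
R = (PIP − Pplat)/V̇ = (25.9 − 15.1) / 0.9333 = 10.8/0.9333 = 11.572 cmH2O·s/L.
C = Vt/(Pplat − PEEP) = 438.65 / (15.1 − 7) = 438.65/8.1 = 54.154 mL/cmH2O.
τ = R × C = 11.572 × 0.05415 L/cmH2O = 0.6266 s.
Fraction remaining = e^(−Te/τ) = e^(−1.30/0.6266) = 0.1256; trapped volume = 438.65 × 0.1256 = 55.094 mL.
Additional alveolar pressure from trapping ≈ V_trapped / C = 55.094 / 54.154 = 1.017 cmH2O.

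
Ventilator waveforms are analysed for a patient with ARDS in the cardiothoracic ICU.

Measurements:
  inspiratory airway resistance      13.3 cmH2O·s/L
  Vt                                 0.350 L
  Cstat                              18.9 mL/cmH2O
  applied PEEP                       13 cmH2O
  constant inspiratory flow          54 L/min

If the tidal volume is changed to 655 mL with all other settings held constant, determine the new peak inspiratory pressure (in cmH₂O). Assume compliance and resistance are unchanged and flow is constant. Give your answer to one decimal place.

59.6

Flow: 54 L/min ÷ 60 = 0.9 L/s.
PIP = Vt/C + R·V̇ + PEEP (constant-flow equation of motion).
Only the elastic term changes: ΔPIP = ΔVt / C = (655 − 350) / 18.9 = 16.138 cmH2O.
Original PIP = 350/18.9 + 13.3×0.9 + 13 = 43.489 cmH2O; new PIP = 43.489 + (16.138) = 59.627 cmH2O.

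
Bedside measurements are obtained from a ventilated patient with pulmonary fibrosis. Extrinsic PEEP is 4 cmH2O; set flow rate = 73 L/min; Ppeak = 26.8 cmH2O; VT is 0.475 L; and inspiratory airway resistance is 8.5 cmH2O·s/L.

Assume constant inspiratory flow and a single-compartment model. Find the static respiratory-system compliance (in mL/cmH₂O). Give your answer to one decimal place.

Flow: 73 L/min ÷ 60 = 1.2167 L/s.
Equation of motion (constant flow): PIP = Vt/C + R·V̇ + PEEP.
Vt/C = PIP − R·V̇ − PEEP = 26.8 − 8.5×1.2167 − 4 = 26.8 − 10.342 − 4 = 12.458 cmH2O.
C = Vt / 12.458 = 475 / 12.458 = 38.128 mL/cmH2O.

38.1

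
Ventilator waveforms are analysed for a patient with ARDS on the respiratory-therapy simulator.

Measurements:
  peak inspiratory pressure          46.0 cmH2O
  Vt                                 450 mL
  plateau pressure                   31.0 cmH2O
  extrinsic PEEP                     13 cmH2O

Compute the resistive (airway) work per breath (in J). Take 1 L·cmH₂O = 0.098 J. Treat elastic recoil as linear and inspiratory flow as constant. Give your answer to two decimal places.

With constant inspiratory flow the resistive pressure is constant at PIP − Pplat = 46.0 − 31.0 = 15.0 cmH2O, so resistive work = 15.0 × 0.450 = 6.75 L·cmH2O.
× 0.098 J/(L·cmH2O) → 0.6615 J.

0.66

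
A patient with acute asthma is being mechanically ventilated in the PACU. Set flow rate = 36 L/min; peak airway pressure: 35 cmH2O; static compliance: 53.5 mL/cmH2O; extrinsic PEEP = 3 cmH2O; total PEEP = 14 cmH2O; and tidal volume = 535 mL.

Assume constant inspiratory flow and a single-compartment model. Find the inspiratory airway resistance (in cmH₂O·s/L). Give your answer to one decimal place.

Flow: 36 L/min ÷ 60 = 0.6 L/s.
Total PEEP = 14 cmH2O (set 3 + intrinsic 11); this is the baseline alveolar pressure.
Equation of motion (constant flow): PIP = Vt/C + R·V̇ + PEEP.
R·V̇ = PIP − Vt/C − PEEP = 35 − 535/53.5 − 14 = 35 − 10.0 − 14 = 11.0 cmH2O.
R = 11.0 / 0.6 = 18.333 cmH2O·s/L.

18.3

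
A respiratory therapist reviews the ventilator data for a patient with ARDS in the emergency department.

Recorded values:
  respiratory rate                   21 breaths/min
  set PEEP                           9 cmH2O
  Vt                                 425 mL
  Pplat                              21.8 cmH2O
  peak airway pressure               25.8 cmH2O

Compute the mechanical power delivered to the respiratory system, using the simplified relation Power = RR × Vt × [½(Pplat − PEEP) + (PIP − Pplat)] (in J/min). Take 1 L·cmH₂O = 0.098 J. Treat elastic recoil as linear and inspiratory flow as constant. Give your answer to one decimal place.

9.1

Per-breath work = Vt × [½(Pplat−PEEP) + (PIP−Pplat)] = 0.425 × [0.5×12.8 + 4.0] = 0.425 × 10.4 = 4.42 L·cmH2O.
Power = 21 × 4.42 = 92.82 L·cmH2O/min.
× 0.098 J/(L·cmH2O) → 9.096 J/min.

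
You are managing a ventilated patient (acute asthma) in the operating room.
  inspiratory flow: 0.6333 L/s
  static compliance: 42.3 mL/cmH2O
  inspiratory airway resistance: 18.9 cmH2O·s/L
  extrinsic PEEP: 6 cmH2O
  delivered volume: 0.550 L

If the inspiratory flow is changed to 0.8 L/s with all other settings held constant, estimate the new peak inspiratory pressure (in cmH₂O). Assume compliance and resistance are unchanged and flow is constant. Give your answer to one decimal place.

34.1

PIP = Vt/C + R·V̇ + PEEP (constant-flow equation of motion).
Only the resistive term changes: ΔPIP = R × ΔV̇ = 18.9 × (0.8 − 0.6333) = 18.9 × 0.1667 = 3.151 cmH2O.
Original PIP = 550/42.3 + 18.9×0.6333 + 6 = 30.972 cmH2O; new PIP = 30.972 + (3.151) = 34.123 cmH2O.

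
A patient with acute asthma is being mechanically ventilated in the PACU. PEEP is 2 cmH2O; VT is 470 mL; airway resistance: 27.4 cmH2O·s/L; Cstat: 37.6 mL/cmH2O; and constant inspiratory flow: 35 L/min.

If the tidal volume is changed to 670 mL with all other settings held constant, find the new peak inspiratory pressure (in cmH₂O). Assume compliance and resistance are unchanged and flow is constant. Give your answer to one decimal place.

35.8

Flow: 35 L/min ÷ 60 = 0.5833 L/s.
PIP = Vt/C + R·V̇ + PEEP (constant-flow equation of motion).
Only the elastic term changes: ΔPIP = ΔVt / C = (670 − 470) / 37.6 = 5.319 cmH2O.
Original PIP = 470/37.6 + 27.4×0.5833 + 2 = 30.482 cmH2O; new PIP = 30.482 + (5.319) = 35.801 cmH2O.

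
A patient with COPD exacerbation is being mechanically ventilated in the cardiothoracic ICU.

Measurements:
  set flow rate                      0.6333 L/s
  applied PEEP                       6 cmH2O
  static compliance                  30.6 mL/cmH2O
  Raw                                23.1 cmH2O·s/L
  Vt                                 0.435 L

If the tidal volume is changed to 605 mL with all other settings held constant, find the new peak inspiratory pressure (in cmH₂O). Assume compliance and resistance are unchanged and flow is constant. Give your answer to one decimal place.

40.4

PIP = Vt/C + R·V̇ + PEEP (constant-flow equation of motion).
Only the elastic term changes: ΔPIP = ΔVt / C = (605 − 435) / 30.6 = 5.556 cmH2O.
Original PIP = 435/30.6 + 23.1×0.6333 + 6 = 34.845 cmH2O; new PIP = 34.845 + (5.556) = 40.401 cmH2O.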